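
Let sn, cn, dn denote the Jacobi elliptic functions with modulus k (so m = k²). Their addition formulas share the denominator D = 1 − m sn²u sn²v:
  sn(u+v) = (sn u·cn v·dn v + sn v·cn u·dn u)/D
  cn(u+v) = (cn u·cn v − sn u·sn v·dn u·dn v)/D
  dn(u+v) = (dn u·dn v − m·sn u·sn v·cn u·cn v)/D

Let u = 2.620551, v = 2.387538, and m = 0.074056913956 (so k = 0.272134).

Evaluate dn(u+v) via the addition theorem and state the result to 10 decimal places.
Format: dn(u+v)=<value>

sn u = 0.5475989587042574, cn u = -0.8367409279018285, dn u = 0.9888341375932369
sn v = 0.7235539065611187, cn v = -0.6902678786530226, dn v = 0.9804228500500552
m = k² = 0.074056913956
D = 1 − m·sn²u·sn²v = 0.9883739383093307
dn(u+v) = (dn u·dn v − m·sn u·sn v·cn u·cn v)/D = 0.9525279994786543/0.9883739383093307 = 0.9637324119533211

dn(u+v)=0.9637324120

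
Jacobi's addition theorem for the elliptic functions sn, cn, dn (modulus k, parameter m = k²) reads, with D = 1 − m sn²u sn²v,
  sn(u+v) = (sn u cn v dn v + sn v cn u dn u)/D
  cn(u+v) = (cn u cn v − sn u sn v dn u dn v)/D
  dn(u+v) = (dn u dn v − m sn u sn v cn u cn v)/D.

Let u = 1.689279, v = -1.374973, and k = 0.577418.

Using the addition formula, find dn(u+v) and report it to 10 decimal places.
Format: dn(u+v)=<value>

sn u = 0.9993343862755654, cn u = 0.03647991786228447, dn u = 0.8167203635048986
sn v = -0.9567538557853117, cn v = 0.29089870993172, dn v = 0.8335480939938861
m = k² = 0.333411546724
D = 1 − m·sn²u·sn²v = 0.6952085771747764
dn(u+v) = (dn u·dn v − m·sn u·sn v·cn u·cn v)/D = 0.6841585881160728/0.6952085771747764 = 0.9841055052807187

dn(u+v)=0.9841055053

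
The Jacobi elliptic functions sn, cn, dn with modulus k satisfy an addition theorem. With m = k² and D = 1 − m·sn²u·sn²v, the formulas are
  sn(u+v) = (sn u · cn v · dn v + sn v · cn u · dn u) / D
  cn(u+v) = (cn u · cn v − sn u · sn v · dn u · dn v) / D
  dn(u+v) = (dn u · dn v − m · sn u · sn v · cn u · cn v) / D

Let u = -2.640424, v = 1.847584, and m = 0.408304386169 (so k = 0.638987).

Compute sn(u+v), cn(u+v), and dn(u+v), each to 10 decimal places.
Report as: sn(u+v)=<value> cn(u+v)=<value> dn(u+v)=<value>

sn(u+v)=-0.6911950799 cn(u+v)=0.7226682237 dn(u+v)=0.8971802042

sn u = -0.7713735515675488, cn u = -0.6363826238530292, dn u = 0.8700872860441883
sn v = 0.9987778589783292, cn v = -0.04942457298414125, dn v = 0.7698655824591657
m = k² = 0.408304386169
D = 1 − m·sn²u·sn²v = 0.7576453561756077
sn(u+v) = (sn u·cn v·dn v + sn v·cn u·dn u)/D = -0.5236807424644484/0.7576453561756077 = -0.6911950798561605
cn(u+v) = (cn u·cn v − sn u·sn v·dn u·dn v)/D = 0.5475262237613351/0.7576453561756077 = 0.722668223725546
dn(u+v) = (dn u·dn v − m·sn u·sn v·cn u·cn v)/D = 0.6797444153778169/0.7576453561756077 = 0.897180204217163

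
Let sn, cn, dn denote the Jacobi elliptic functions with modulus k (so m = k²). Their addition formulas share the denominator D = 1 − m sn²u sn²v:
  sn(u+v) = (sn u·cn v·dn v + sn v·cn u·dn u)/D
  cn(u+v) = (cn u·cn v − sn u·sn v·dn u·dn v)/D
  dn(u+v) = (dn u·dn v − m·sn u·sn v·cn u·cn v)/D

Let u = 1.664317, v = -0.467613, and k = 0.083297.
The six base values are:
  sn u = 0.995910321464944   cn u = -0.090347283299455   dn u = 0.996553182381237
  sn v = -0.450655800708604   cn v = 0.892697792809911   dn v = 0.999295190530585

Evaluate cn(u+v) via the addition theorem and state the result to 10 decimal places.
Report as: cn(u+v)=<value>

cn(u+v)=0.3668103916

m = k² = 0.006938390209
D = 1 − m·sn²u·sn²v = 0.9986023799628123
cn(u+v) = (cn u·cn v − sn u·sn v·dn u·dn v)/D = 0.3662977300632432/0.9986023799628123 = 0.3668103916164149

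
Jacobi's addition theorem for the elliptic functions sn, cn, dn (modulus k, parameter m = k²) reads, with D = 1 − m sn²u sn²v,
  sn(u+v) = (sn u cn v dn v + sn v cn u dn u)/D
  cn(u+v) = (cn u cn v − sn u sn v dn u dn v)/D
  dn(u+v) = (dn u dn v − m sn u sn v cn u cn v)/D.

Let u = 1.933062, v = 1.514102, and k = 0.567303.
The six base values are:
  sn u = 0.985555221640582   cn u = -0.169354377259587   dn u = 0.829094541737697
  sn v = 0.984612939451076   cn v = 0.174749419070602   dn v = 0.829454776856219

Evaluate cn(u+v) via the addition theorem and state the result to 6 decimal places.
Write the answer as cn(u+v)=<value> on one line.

m = k² = 0.321832693809
D = 1 − m·sn²u·sn²v = 0.696943806138132
cn(u+v) = (cn u·cn v − sn u·sn v·dn u·dn v)/D = -0.6969286073423247/0.696943806138132 = -0.9999781922219935

cn(u+v)=-0.999978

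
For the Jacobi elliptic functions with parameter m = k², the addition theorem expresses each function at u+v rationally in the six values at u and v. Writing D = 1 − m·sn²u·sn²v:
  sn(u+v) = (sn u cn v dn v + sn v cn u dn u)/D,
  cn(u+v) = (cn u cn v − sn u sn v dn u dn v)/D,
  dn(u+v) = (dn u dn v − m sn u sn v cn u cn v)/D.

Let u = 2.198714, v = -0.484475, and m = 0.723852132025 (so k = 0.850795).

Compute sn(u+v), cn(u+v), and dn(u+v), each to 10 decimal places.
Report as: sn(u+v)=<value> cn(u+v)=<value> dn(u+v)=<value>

sn(u+v)=0.9773885988 cn(u+v)=0.2114510034 dn(u+v)=0.5554389273

sn u = 0.9989626672440859, cn u = -0.04553668249424572, dn u = 0.5269239414955406
sn v = -0.4542016611051169, cn v = 0.8908989005770254, dn v = 0.9223176899513154
m = k² = 0.723852132025
D = 1 − m·sn²u·sn²v = 0.8509795704734896
sn(u+v) = (sn u·cn v·dn v + sn v·cn u·dn u)/D = 0.8317377300282333/0.8509795704734896 = 0.9773885988419791
cn(u+v) = (cn u·cn v − sn u·sn v·dn u·dn v)/D = 0.179940484079394/0.8509795704734896 = 0.2114510034351049
dn(u+v) = (dn u·dn v − m·sn u·sn v·cn u·cn v)/D = 0.4726671798193595/0.8509795704734896 = 0.5554389273485907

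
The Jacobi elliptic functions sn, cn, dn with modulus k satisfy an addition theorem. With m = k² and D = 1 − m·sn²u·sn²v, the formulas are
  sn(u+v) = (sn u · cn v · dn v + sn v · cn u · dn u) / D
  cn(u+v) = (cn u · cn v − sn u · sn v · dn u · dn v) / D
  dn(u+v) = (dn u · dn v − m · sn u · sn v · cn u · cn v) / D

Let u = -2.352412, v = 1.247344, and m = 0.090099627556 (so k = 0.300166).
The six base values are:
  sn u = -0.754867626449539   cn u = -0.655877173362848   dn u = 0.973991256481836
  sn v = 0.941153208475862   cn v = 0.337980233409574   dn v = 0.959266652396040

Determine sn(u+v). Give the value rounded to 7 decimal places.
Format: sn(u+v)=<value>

m = k² = 0.090099627556
D = 1 − m·sn²u·sn²v = 0.9545236865869378
sn(u+v) = (sn u·cn v·dn v + sn v·cn u·dn u)/D = -0.8459642292082068/0.9545236865869378 = -0.8862684510565643

sn(u+v)=-0.8862685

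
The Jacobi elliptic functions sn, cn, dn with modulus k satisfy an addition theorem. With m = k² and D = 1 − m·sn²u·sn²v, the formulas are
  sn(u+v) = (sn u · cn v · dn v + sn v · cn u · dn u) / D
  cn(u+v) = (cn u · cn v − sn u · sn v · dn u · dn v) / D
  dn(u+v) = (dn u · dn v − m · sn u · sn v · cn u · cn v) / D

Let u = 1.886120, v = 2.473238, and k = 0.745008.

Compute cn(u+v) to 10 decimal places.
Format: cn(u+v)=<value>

cn(u+v)=-0.8590739383

sn u = 0.9999309082206026, cn u = 0.01175494726150948, dn u = 0.6671130146109516
sn v = 0.9245108240358114, cn v = -0.3811557899870143, dn v = 0.7249818599707904
m = k² = 0.555036920064
D = 1 − m·sn²u·sn²v = 0.5256642494823754
cn(u+v) = (cn u·cn v − sn u·sn v·dn u·dn v)/D = -0.4515844570194886/0.5256642494823754 = -0.8590739382869701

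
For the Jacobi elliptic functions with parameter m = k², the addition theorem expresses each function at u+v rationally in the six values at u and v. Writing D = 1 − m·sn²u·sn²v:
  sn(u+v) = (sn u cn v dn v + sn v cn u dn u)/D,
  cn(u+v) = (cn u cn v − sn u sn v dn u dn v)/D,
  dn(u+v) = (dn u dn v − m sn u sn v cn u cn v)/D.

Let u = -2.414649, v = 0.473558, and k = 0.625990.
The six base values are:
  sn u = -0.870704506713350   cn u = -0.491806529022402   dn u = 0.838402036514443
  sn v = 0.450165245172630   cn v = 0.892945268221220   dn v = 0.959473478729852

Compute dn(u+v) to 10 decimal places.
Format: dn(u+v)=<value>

dn(u+v)=0.7841826135

m = k² = 0.3918634801
D = 1 − m·sn²u·sn²v = 0.9397966995577991
dn(u+v) = (dn u·dn v − m·sn u·sn v·cn u·cn v)/D = 0.7369722320350256/0.9397966995577991 = 0.7841826135182129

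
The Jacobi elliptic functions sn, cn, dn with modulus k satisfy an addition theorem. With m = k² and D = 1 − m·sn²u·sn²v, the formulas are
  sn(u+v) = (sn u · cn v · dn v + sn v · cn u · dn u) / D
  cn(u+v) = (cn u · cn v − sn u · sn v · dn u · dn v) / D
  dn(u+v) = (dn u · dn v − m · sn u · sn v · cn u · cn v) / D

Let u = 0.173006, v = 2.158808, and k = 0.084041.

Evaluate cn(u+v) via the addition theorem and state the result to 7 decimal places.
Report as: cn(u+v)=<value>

cn(u+v)=-0.6860215

sn u = 0.1721382793683612, cn u = 0.9850727956735482, dn u = 0.9998953522086022
sn v = 0.8346075959351075, cn v = -0.5508449516945947, dn v = 0.9975370690208314
m = k² = 0.007062889681
D = 1 − m·sn²u·sn²v = 0.9998542186377963
cn(u+v) = (cn u·cn v − sn u·sn v·dn u·dn v)/D = -0.6859214503996185/0.9998542186377963 = -0.6860214595424915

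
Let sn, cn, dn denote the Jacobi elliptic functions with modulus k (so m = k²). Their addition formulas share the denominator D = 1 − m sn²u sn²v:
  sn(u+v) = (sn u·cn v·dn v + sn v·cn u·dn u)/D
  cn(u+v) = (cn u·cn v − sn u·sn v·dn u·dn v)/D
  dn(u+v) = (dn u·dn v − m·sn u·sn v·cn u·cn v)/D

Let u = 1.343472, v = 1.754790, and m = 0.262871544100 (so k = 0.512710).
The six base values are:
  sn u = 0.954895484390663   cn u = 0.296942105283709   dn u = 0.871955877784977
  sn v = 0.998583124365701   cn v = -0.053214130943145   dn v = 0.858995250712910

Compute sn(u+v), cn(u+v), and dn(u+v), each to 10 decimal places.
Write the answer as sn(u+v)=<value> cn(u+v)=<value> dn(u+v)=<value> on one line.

sn(u+v)=0.2824029412 cn(u+v)=-0.9592958766 dn(u+v)=0.9894622887

m = k² = 0.2628715441
D = 1 − m·sn²u·sn²v = 0.7609858018046057
sn(u+v) = (sn u·cn v·dn v + sn v·cn u·dn u)/D = 0.2149046286260577/0.7609858018046057 = 0.2824029411802845
cn(u+v) = (cn u·cn v − sn u·sn v·dn u·dn v)/D = -0.7300105418028529/0.7609858018046057 = -0.9592958765744408
dn(u+v) = (dn u·dn v − m·sn u·sn v·cn u·cn v)/D = 0.7529667531252081/0.7609858018046057 = 0.989462288704492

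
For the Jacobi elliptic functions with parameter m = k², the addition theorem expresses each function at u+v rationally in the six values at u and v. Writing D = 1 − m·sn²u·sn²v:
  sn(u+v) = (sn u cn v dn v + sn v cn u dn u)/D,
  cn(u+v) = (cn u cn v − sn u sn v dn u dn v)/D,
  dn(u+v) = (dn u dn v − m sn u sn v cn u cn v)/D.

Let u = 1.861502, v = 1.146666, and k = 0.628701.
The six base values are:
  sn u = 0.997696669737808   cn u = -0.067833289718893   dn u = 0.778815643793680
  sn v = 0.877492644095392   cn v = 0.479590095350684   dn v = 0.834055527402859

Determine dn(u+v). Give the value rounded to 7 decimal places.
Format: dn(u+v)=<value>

dn(u+v)=0.9480438

m = k² = 0.395264947401
D = 1 − m·sn²u·sn²v = 0.6970490515816088
dn(u+v) = (dn u·dn v − m·sn u·sn v·cn u·cn v)/D = 0.6608330298257545/0.6970490515816088 = 0.9480437973860234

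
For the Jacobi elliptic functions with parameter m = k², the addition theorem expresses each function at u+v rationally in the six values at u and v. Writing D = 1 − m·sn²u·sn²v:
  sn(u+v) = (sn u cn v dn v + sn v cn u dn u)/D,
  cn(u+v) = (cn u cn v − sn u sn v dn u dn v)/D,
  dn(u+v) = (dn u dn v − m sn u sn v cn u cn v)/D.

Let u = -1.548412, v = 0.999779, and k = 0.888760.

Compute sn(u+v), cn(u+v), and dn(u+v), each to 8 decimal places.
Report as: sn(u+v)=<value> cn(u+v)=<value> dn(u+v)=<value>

sn u = -0.9447049863204209, cn u = 0.3279214674603256, dn u = 0.543180417934968
sn v = 0.7792188275065974, cn v = 0.62675195959745, dn v = 0.7213808919039695
m = k² = 0.7898943376
D = 1 − m·sn²u·sn²v = 0.5719640061006085
sn(u+v) = (sn u·cn v·dn v + sn v·cn u·dn u)/D = -0.2883316626307594/0.5719640061006085 = -0.5041080549744276
cn(u+v) = (cn u·cn v − sn u·sn v·dn u·dn v)/D = 0.4939713317584725/0.5719640061006085 = 0.8636405901240976
dn(u+v) = (dn u·dn v − m·sn u·sn v·cn u·cn v)/D = 0.5113461077101344/0.5719640061006085 = 0.8940179840970423

sn(u+v)=-0.50410805 cn(u+v)=0.86364059 dn(u+v)=0.89401798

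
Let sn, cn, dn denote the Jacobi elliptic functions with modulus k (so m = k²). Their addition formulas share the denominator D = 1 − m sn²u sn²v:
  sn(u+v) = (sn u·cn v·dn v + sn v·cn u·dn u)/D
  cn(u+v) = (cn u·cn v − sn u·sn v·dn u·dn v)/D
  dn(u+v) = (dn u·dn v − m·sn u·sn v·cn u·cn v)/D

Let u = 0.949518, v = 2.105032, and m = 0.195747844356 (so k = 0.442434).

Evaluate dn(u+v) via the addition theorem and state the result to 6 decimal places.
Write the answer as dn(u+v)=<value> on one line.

dn(u+v)=0.993518

sn u = 0.7993914481996246, cn u = 0.600810546300002, dn u = 0.9353672559186517
sn v = 0.9195338927656112, cn v = -0.3930107123925776, dn v = 0.9135025247171561
m = k² = 0.195747844356
D = 1 − m·sn²u·sn²v = 0.8942326881183374
dn(u+v) = (dn u·dn v − m·sn u·sn v·cn u·cn v)/D = 0.8884358737850125/0.8942326881183374 = 0.9935175548709557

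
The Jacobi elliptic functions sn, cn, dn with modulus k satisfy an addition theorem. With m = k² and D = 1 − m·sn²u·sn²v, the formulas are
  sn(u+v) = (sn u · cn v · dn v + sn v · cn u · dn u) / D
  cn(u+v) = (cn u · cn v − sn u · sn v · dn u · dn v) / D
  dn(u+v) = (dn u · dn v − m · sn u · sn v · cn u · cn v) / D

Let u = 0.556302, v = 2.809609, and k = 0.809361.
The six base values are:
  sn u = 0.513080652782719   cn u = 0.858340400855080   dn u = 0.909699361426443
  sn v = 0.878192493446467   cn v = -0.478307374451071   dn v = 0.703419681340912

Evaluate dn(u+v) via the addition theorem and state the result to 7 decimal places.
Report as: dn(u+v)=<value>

m = k² = 0.655065228321
D = 1 − m·sn²u·sn²v = 0.8670050147978903
dn(u+v) = (dn u·dn v − m·sn u·sn v·cn u·cn v)/D = 0.7610792043073223/0.8670050147978903 = 0.8778256080614937

dn(u+v)=0.8778256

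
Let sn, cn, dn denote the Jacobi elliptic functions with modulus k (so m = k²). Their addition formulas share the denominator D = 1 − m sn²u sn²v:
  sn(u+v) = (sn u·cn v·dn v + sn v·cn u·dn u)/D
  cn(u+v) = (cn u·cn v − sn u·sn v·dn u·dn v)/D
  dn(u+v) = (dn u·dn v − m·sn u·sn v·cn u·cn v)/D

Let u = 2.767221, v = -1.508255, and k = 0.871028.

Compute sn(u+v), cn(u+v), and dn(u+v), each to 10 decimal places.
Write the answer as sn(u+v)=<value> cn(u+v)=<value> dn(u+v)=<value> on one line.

sn(u+v)=0.8797941134 cn(u+v)=0.4753549390 dn(u+v)=0.6424527405

sn u = 0.953781525401159, cn u = -0.3005009181407576, dn u = 0.5566152336934975
sn v = -0.9413033247703705, cn v = 0.3375619213955365, dn v = 0.5725045365972241
m = k² = 0.758689776784
D = 1 − m·sn²u·sn²v = 0.388465124996064
sn(u+v) = (sn u·cn v·dn v + sn v·cn u·dn u)/D = 0.3417693302367222/0.388465124996064 = 0.8797941134102709
cn(u+v) = (cn u·cn v − sn u·sn v·dn u·dn v)/D = 0.1846588157867096/0.388465124996064 = 0.4753549389757462
dn(u+v) = (dn u·dn v − m·sn u·sn v·cn u·cn v)/D = 0.2495704841579985/0.388465124996064 = 0.6424527405401636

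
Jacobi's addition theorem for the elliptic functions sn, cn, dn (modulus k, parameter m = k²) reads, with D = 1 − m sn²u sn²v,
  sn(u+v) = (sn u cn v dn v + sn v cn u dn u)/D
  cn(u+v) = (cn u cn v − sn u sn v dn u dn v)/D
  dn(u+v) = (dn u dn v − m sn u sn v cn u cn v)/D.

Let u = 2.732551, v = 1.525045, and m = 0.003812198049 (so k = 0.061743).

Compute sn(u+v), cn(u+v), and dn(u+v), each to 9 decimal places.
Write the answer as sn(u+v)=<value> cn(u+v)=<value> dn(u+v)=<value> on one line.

sn u = 0.4004420591888087, cn u = -0.9163220816026571, dn u = 0.9996943029713896
sn v = 0.9988881022493157, cn v = 0.04714402597106638, dn v = 0.998096325404912
m = k² = 0.003812198049
D = 1 − m·sn²u·sn²v = 0.9993900580452303
sn(u+v) = (sn u·cn v·dn v + sn v·cn u·dn u)/D = -0.8961809072539686/0.9993900580452303 = -0.8967278591973039
cn(u+v) = (cn u·cn v − sn u·sn v·dn u·dn v)/D = -0.4423124117556532/0.9993900580452303 = -0.4425823613062549
dn(u+v) = (dn u·dn v − m·sn u·sn v·cn u·cn v)/D = 0.9978570832266054/0.9993900580452303 = 0.9984660895850581

sn(u+v)=-0.896727859 cn(u+v)=-0.442582361 dn(u+v)=0.998466090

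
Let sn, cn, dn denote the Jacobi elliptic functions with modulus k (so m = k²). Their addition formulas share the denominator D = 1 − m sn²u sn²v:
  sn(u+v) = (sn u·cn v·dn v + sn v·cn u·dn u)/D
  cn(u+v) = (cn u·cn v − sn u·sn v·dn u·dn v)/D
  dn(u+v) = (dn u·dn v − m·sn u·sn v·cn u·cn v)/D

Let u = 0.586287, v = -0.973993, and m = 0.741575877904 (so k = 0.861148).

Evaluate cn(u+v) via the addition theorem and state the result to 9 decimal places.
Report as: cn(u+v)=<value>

cn(u+v)=0.928385976

sn u = 0.5339381442111873, cn u = 0.8455235408646606, dn u = 0.8880226213873539
sn v = -0.7711748187748649, cn v = 0.6366234357039916, dn v = 0.7476476201267697
m = k² = 0.741575877904
D = 1 − m·sn²u·sn²v = 0.8742687682811716
cn(u+v) = (cn u·cn v − sn u·sn v·dn u·dn v)/D = 0.8116588633144232/0.8742687682811716 = 0.9283859755280511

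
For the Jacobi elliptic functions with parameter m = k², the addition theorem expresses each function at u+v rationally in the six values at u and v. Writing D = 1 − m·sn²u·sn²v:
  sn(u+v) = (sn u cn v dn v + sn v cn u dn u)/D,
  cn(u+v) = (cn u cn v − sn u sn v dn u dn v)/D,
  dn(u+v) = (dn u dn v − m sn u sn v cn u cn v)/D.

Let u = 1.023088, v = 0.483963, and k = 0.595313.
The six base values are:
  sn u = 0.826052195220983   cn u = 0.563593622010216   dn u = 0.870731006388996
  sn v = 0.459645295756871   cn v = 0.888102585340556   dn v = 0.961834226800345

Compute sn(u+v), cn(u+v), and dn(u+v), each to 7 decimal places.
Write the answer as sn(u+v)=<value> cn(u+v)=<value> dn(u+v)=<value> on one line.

sn(u+v)=0.9813231 cn(u+v)=0.1923665 dn(u+v)=0.8116137

m = k² = 0.354397567969
D = 1 − m·sn²u·sn²v = 0.9489081825694001
sn(u+v) = (sn u·cn v·dn v + sn v·cn u·dn u)/D = 0.9311855665590696/0.9489081825694001 = 0.9813231497674072
cn(u+v) = (cn u·cn v − sn u·sn v·dn u·dn v)/D = 0.1825381592413667/0.9489081825694001 = 0.1923665140573455
dn(u+v) = (dn u·dn v − m·sn u·sn v·cn u·cn v)/D = 0.7701469230849386/0.9489081825694001 = 0.8116137443346501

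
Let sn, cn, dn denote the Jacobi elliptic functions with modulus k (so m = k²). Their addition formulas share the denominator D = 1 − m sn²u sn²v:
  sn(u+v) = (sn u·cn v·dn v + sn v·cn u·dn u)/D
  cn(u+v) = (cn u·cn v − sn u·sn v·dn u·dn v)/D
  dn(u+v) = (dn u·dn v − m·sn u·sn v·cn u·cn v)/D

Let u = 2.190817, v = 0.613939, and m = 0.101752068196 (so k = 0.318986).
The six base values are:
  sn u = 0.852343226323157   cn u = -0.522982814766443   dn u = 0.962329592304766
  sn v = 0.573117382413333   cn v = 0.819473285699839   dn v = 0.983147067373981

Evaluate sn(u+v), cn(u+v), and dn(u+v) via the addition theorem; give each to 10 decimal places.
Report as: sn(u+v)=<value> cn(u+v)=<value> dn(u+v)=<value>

m = k² = 0.101752068196
D = 1 − m·sn²u·sn²v = 0.9757193988570116
sn(u+v) = (sn u·cn v·dn v + sn v·cn u·dn u)/D = 0.3982616240282635/0.9757193988570116 = 0.4081722926640587
cn(u+v) = (cn u·cn v − sn u·sn v·dn u·dn v)/D = -0.8907390325635551/0.9757193988570116 = -0.912904912628564
dn(u+v) = (dn u·dn v − m·sn u·sn v·cn u·cn v)/D = 0.9674136724199752/0.9757193988570116 = 0.9914875870595931

sn(u+v)=0.4081722927 cn(u+v)=-0.9129049126 dn(u+v)=0.9914875871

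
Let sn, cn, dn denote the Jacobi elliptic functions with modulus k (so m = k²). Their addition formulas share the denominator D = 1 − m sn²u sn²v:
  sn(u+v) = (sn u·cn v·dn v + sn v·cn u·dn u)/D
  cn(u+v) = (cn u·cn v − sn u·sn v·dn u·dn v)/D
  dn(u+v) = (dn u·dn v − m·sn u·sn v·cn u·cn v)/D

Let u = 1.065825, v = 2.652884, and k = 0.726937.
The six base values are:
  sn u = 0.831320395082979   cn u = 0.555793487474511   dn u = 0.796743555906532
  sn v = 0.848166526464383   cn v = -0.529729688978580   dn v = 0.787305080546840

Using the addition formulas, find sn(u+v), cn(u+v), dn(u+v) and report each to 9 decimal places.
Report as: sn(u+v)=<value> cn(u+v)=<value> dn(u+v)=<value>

sn(u+v)=0.039170573 cn(u+v)=-0.999232539 dn(u+v)=0.999594518

m = k² = 0.528437401969
D = 1 − m·sn²u·sn²v = 0.7372802774566016
sn(u+v) = (sn u·cn v·dn v + sn v·cn u·dn u)/D = 0.02887969081712538/0.7372802774566016 = 0.03917057284748176
cn(u+v) = (cn u·cn v − sn u·sn v·dn u·dn v)/D = -0.7367144433121905/0.7372802774566016 = -0.9992325386129097
dn(u+v) = (dn u·dn v − m·sn u·sn v·cn u·cn v)/D = 0.7369813236597276/0.7372802774566016 = 0.999594518114732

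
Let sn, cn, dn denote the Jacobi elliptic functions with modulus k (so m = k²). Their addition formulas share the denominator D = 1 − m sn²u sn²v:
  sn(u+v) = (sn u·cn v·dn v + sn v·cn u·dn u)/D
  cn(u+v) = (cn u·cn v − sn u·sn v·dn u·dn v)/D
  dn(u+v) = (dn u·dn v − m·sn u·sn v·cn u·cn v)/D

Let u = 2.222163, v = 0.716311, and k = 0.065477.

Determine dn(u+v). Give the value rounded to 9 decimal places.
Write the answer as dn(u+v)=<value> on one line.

dn(u+v)=0.999909890

sn u = 0.7970120719201935, cn u = -0.6039633740662428, dn u = 0.9986373844584654
sn v = 0.6564280565930903, cn v = 0.7543886309571603, dn v = 0.9990758924168965
m = k² = 0.004287237529
D = 1 − m·sn²u·sn²v = 0.9988265039966065
dn(u+v) = (dn u·dn v − m·sn u·sn v·cn u·cn v)/D = 0.9987364994202565/0.9988265039966065 = 0.9999098896795491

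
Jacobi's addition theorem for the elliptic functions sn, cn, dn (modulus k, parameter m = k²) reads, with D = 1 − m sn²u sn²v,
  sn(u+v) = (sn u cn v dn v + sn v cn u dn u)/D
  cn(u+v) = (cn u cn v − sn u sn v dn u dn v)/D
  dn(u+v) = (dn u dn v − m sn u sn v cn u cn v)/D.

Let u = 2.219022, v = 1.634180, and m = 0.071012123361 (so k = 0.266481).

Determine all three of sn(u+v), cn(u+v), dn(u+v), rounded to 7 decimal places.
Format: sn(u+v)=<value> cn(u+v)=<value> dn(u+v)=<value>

sn u = 0.8257295125750524, cn u = -0.5640662833945727, dn u = 0.9754905733806819
sn v = 0.999452756543323, cn v = -0.03307850416740698, dn v = 0.9638804786965674
m = k² = 0.071012123361
D = 1 − m·sn²u·sn²v = 0.9516348372764914
sn(u+v) = (sn u·cn v·dn v + sn v·cn u·dn u)/D = -0.5762675584730183/0.9516348372764914 = -0.6055553410825664
cn(u+v) = (cn u·cn v − sn u·sn v·dn u·dn v)/D = -0.7573140461986696/0.9516348372764914 = -0.7958031973335975
dn(u+v) = (dn u·dn v − m·sn u·sn v·cn u·cn v)/D = 0.9391628465367843/0.9516348372764914 = 0.9868941423210178

sn(u+v)=-0.6055553 cn(u+v)=-0.7958032 dn(u+v)=0.9868941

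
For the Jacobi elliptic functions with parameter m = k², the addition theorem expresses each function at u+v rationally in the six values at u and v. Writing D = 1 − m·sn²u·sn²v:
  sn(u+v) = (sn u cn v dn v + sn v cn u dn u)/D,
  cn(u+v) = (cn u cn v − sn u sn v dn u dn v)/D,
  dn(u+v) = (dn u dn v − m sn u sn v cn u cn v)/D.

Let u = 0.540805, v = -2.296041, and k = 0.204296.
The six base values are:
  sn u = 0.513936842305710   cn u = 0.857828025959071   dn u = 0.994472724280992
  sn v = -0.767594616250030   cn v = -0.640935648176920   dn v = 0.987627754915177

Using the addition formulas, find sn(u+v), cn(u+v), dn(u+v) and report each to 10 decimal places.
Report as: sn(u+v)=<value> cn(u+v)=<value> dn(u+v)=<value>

sn(u+v)=-0.9865577268 cn(u+v)=-0.1634131321 dn(u+v)=0.9794782689

m = k² = 0.041736855616
D = 1 − m·sn²u·sn²v = 0.9935046423307208
sn(u+v) = (sn u·cn v·dn v + sn v·cn u·dn u)/D = -0.9801496814831742/0.9935046423307208 = -0.9865577267800013
cn(u+v) = (cn u·cn v − sn u·sn v·dn u·dn v)/D = -0.1623517053225053/0.9935046423307208 = -0.1634131320631124
dn(u+v) = (dn u·dn v − m·sn u·sn v·cn u·cn v)/D = 0.9731162071841505/0.9935046423307208 = 0.9794782688697459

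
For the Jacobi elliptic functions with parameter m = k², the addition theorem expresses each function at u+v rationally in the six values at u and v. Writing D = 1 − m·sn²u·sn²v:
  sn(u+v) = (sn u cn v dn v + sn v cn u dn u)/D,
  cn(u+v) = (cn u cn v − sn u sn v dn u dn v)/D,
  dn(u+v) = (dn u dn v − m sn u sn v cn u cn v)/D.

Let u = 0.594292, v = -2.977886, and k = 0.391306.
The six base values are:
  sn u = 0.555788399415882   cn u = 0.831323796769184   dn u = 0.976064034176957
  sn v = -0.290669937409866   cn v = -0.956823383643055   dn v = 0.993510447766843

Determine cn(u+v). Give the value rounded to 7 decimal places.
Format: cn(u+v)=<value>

m = k² = 0.153120385636
D = 1 − m·sn²u·sn²v = 0.9960037540968859
cn(u+v) = (cn u·cn v − sn u·sn v·dn u·dn v)/D = -0.638769246781732/0.9960037540968859 = -0.6413321678299577

cn(u+v)=-0.6413322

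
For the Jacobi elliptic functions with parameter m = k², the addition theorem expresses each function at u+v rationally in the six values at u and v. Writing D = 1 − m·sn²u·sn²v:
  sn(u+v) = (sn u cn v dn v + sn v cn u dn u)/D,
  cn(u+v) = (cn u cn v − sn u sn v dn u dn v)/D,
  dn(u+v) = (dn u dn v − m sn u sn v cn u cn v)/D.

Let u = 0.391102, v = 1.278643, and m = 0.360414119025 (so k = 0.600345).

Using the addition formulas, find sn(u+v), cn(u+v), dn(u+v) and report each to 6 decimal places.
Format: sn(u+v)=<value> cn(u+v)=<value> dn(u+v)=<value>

sn(u+v)=0.997887 cn(u+v)=0.064980 dn(u+v)=0.800692

sn u = 0.3779908750789667, cn u = 0.9258093207335066, dn u = 0.9739122523525957
sn v = 0.927652677409316, cn v = 0.3734441191066309, dn v = 0.8305717415490275
m = k² = 0.360414119025
D = 1 − m·sn²u·sn²v = 0.9556865837509283
sn(u+v) = (sn u·cn v·dn v + sn v·cn u·dn u)/D = 0.9536668037498766/0.9556865837509283 = 0.9978865665424282
cn(u+v) = (cn u·cn v − sn u·sn v·dn u·dn v)/D = 0.06210051358092353/0.9556865837509283 = 0.06497999933952009
dn(u+v) = (dn u·dn v − m·sn u·sn v·cn u·cn v)/D = 0.7652106109493979/0.9556865837509283 = 0.8006920092422556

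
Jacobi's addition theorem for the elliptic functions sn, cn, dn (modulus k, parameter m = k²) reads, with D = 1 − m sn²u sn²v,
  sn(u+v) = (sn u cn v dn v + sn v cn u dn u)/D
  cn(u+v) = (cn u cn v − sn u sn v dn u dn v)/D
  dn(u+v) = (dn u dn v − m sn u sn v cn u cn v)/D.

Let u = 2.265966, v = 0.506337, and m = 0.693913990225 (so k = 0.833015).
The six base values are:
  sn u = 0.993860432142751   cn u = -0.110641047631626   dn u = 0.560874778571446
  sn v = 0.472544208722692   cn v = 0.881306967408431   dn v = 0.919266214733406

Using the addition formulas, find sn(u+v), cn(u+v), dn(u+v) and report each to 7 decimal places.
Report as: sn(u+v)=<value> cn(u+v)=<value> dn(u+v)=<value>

m = k² = 0.693913990225
D = 1 − m·sn²u·sn²v = 0.8469471803256783
sn(u+v) = (sn u·cn v·dn v + sn v·cn u·dn u)/D = 0.7758576177380644/0.8469471803256783 = 0.9160637590643165
cn(u+v) = (cn u·cn v − sn u·sn v·dn u·dn v)/D = -0.3396534752647654/0.8469471803256783 = -0.4010326536941274
dn(u+v) = (dn u·dn v − m·sn u·sn v·cn u·cn v)/D = 0.5473705330358127/0.8469471803256783 = 0.6462865049333197

sn(u+v)=0.9160638 cn(u+v)=-0.4010327 dn(u+v)=0.6462865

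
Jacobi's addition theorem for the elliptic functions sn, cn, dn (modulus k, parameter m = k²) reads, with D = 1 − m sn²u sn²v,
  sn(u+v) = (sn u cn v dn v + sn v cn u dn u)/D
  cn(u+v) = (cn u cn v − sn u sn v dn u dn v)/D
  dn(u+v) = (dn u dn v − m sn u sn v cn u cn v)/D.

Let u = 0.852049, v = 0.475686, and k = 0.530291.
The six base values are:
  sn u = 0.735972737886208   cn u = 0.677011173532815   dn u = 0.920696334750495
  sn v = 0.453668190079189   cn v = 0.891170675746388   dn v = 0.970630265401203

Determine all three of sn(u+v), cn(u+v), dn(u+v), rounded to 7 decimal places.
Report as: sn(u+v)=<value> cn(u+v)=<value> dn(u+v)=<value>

sn(u+v)=0.9491509 cn(u+v)=0.3148216 dn(u+v)=0.8640965

m = k² = 0.281208544681
D = 1 − m·sn²u·sn²v = 0.9686506438858039
sn(u+v) = (sn u·cn v·dn v + sn v·cn u·dn u)/D = 0.9193956094958261/0.9686506438858039 = 0.9491508783885302
cn(u+v) = (cn u·cn v − sn u·sn v·dn u·dn v)/D = 0.3049520997471256/0.9686506438858039 = 0.3148215527156321
dn(u+v) = (dn u·dn v − m·sn u·sn v·cn u·cn v)/D = 0.8370076349380873/0.9686506438858039 = 0.8640965039576887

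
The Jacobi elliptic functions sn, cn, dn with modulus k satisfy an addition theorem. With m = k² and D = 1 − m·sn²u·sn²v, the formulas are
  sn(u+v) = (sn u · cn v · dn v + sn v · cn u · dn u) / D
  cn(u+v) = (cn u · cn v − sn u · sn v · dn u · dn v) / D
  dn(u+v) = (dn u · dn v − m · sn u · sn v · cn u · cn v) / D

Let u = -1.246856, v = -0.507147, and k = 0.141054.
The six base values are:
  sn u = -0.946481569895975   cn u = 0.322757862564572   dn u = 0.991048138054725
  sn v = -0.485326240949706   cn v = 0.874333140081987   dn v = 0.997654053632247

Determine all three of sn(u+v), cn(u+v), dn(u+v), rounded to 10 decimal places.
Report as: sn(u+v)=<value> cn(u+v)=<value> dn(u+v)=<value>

sn(u+v)=-0.9849745691 cn(u+v)=-0.1726994450 dn(u+v)=0.9903015582

m = k² = 0.019896230916
D = 1 − m·sn²u·sn²v = 0.9958018042612081
sn(u+v) = (sn u·cn v·dn v + sn v·cn u·dn u)/D = -0.9808394530198143/0.9958018042612081 = -0.984974569058454
cn(u+v) = (cn u·cn v − sn u·sn v·dn u·dn v)/D = -0.171974418939762/0.9958018042612081 = -0.1726994450139111
dn(u+v) = (dn u·dn v − m·sn u·sn v·cn u·cn v)/D = 0.9861440783949584/0.9958018042612081 = 0.9903015581766145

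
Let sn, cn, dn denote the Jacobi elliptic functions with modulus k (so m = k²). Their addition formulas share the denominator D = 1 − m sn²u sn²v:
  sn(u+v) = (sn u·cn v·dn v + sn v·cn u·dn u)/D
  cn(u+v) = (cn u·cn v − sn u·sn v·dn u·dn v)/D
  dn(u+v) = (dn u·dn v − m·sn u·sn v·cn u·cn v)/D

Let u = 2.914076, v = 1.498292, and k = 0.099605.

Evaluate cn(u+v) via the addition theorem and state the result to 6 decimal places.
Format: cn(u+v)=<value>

cn(u+v)=-0.305319

sn u = 0.2331650501229735, cn u = -0.9724371750407073, dn u = 0.9997302771352246
sn v = 0.9971101286814516, cn v = 0.07596967342867155, dn v = 0.9950558290108042
m = k² = 0.009921156025
D = 1 − m·sn²u·sn²v = 0.9994637399533818
cn(u+v) = (cn u·cn v − sn u·sn v·dn u·dn v)/D = -0.3051550931784182/0.9994637399533818 = -0.3053188234649229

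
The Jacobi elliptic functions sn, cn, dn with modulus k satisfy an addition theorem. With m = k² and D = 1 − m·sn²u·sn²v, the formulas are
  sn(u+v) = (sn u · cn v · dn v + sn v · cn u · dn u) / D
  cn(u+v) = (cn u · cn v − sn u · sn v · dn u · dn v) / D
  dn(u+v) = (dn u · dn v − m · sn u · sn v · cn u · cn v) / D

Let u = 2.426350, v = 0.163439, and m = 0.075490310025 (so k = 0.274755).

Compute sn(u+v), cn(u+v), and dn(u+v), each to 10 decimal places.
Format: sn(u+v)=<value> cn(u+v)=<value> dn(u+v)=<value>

sn(u+v)=0.5737332271 cn(u+v)=-0.8190422358 dn(u+v)=0.9874972752

sn u = 0.6975439482360095, cn u = -0.7165420017551792, dn u = 0.9814626147075487
sn v = 0.1626584286679705, cn v = 0.9866824390771667, dn v = 0.9990008484288752
m = k² = 0.075490310025
D = 1 − m·sn²u·sn²v = 0.9990281762587674
sn(u+v) = (sn u·cn v·dn v + sn v·cn u·dn u)/D = 0.5731756595425771/0.9990281762587674 = 0.5737332271138203
cn(u+v) = (cn u·cn v − sn u·sn v·dn u·dn v)/D = -0.8182462711597595/0.9990281762587674 = -0.8190422358496303
dn(u+v) = (dn u·dn v − m·sn u·sn v·cn u·cn v)/D = 0.98653760191359/0.9990281762587674 = 0.9874972752100416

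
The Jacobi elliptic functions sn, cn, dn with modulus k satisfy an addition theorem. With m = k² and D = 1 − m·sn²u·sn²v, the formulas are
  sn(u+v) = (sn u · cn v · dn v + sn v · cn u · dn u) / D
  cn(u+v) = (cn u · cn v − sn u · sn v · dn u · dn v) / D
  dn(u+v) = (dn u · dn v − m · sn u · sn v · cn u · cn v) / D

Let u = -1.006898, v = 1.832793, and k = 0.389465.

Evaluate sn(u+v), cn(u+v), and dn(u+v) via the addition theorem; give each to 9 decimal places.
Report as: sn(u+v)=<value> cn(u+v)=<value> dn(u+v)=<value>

sn u = -0.8337624007593926, cn u = 0.552123409284495, dn u = 0.9458097560259394
sn v = 0.9835949624545306, cn v = -0.1803911024248992, dn v = 0.9237169058864462
m = k² = 0.151682986225
D = 1 − m·sn²u·sn²v = 0.8979873394299771
sn(u+v) = (sn u·cn v·dn v + sn v·cn u·dn u)/D = 0.6525670237344554/0.8979873394299771 = 0.7266995814759379
cn(u+v) = (cn u·cn v − sn u·sn v·dn u·dn v)/D = 0.6168772497919531/0.8979873394299771 = 0.686955397593393
dn(u+v) = (dn u·dn v − m·sn u·sn v·cn u·cn v)/D = 0.86127116205707/0.8979873394299771 = 0.9591128117728099

sn(u+v)=0.726699581 cn(u+v)=0.686955398 dn(u+v)=0.959112812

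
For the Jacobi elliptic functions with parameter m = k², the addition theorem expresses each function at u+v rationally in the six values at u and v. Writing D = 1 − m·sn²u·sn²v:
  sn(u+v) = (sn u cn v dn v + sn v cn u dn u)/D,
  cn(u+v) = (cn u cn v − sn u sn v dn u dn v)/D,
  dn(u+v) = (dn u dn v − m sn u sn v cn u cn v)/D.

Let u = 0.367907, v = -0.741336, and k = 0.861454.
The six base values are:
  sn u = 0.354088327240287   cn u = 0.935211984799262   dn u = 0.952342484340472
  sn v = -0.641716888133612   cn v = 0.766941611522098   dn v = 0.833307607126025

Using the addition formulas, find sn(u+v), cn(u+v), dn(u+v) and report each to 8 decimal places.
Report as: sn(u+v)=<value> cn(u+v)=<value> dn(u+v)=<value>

m = k² = 0.742102994116
D = 1 − m·sn²u·sn²v = 0.9616845137154754
sn(u+v) = (sn u·cn v·dn v + sn v·cn u·dn u)/D = -0.3452428394644503/0.9616845137154754 = -0.3589980233024675
cn(u+v) = (cn u·cn v − sn u·sn v·dn u·dn v)/D = 0.897577008238677/0.9616845137154754 = 0.9333383198309823
dn(u+v) = (dn u·dn v − m·sn u·sn v·cn u·cn v)/D = 0.9145402697947913/0.9616845137154754 = 0.9509774325692924

sn(u+v)=-0.35899802 cn(u+v)=0.93333832 dn(u+v)=0.95097743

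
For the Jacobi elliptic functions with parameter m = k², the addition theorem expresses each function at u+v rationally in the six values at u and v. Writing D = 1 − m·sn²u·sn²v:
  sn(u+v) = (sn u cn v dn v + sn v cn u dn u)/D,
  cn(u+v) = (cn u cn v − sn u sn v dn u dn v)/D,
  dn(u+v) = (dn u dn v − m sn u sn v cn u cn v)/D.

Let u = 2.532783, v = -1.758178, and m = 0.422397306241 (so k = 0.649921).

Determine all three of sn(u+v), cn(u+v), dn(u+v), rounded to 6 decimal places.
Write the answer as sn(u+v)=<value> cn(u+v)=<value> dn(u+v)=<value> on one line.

sn u = 0.8351316000970965, cn u = -0.5500501890911985, dn u = 0.8398816581349514
sn v = -0.9996420853395306, cn v = 0.02675259273481022, dn v = 0.760200634060227
m = k² = 0.422397306241
D = 1 − m·sn²u·sn²v = 0.7056120443917421
sn(u+v) = (sn u·cn v·dn v + sn v·cn u·dn u)/D = 0.4787960700990892/0.7056120443917421 = 0.6785542762550563
cn(u+v) = (cn u·cn v − sn u·sn v·dn u·dn v)/D = 0.5183075153307753/0.7056120443917421 = 0.7345502666094246
dn(u+v) = (dn u·dn v − m·sn u·sn v·cn u·cn v)/D = 0.6332895079403556/0.7056120443917421 = 0.8975038237708505

sn(u+v)=0.678554 cn(u+v)=0.734550 dn(u+v)=0.897504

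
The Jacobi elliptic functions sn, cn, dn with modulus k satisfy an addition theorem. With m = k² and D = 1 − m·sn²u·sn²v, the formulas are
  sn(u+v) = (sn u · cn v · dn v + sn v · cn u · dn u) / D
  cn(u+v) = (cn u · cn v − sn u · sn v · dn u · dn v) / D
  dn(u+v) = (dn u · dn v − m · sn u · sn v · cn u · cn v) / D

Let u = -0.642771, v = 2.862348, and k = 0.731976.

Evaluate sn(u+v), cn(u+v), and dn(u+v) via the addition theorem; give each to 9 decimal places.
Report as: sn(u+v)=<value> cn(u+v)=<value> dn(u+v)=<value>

sn(u+v)=0.973719482 cn(u+v)=-0.227750674 dn(u+v)=0.701429043

sn u = -0.5819328307434925, cn u = 0.8132368538764495, dn u = 0.9047415879013307
sn v = 0.7530096095671093, cn v = -0.6580095196116768, dn v = 0.8343830880928615
m = k² = 0.535788864576
D = 1 − m·sn²u·sn²v = 0.8971177534376379
sn(u+v) = (sn u·cn v·dn v + sn v·cn u·dn u)/D = 0.8735410345573076/0.8971177534376379 = 0.9737194824313894
cn(u+v) = (cn u·cn v − sn u·sn v·dn u·dn v)/D = -0.2043191730541781/0.8971177534376379 = -0.2277506740572837
dn(u+v) = (dn u·dn v − m·sn u·sn v·cn u·cn v)/D = 0.6292644469052247/0.8971177534376379 = 0.7014290426133756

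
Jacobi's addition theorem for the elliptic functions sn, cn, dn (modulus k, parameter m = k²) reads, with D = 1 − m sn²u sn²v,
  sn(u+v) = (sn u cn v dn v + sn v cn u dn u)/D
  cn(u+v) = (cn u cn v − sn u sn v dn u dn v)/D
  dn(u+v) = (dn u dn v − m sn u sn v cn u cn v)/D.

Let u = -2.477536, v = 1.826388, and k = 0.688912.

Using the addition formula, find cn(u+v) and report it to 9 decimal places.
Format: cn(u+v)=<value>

sn u = -0.8861171343284296, cn u = -0.4634613514086929, dn u = 0.7920496096596313
sn v = 0.9999880473468891, cn v = 0.004889290680249981, dn v = 0.7248528137769784
m = k² = 0.474599743744
D = 1 − m·sn²u·sn²v = 0.6273514925983758
cn(u+v) = (cn u·cn v − sn u·sn v·dn u·dn v)/D = 0.5064649490221578/0.6273514925983758 = 0.8073065179529136

cn(u+v)=0.807306518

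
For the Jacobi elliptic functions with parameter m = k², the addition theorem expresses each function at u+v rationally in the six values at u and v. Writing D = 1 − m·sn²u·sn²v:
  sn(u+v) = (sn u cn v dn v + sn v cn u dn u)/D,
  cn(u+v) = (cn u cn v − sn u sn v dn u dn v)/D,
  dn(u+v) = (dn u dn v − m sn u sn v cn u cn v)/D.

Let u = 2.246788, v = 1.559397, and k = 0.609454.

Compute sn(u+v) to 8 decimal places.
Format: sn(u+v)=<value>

sn(u+v)=-0.28430533

sn u = 0.9237912775169646, cn u = -0.3828964293168251, dn u = 0.8264512485550726
sn v = 0.9875425277877703, cn v = 0.1573523301719454, dn v = 0.7986003014235852
m = k² = 0.371434178116
D = 1 − m·sn²u·sn²v = 0.6908699723794117
sn(u+v) = (sn u·cn v·dn v + sn v·cn u·dn u)/D = -0.1964180174820449/0.6908699723794117 = -0.2843053328914636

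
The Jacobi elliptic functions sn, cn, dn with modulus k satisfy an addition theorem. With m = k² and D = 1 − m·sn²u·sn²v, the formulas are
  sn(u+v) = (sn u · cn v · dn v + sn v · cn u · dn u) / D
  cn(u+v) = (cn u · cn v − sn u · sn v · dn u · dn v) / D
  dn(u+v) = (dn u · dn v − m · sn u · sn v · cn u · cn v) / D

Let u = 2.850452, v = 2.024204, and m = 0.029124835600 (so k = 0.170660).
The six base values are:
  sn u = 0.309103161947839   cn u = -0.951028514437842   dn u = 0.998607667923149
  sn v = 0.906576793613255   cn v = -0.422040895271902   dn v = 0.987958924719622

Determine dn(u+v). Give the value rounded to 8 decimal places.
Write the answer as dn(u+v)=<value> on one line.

dn(u+v)=0.98556159

m = k² = 0.0291248356
D = 1 − m·sn²u·sn²v = 0.9977129293865664
dn(u+v) = (dn u·dn v − m·sn u·sn v·cn u·cn v)/D = 0.983307541045416/0.9977129293865664 = 0.9855615899956239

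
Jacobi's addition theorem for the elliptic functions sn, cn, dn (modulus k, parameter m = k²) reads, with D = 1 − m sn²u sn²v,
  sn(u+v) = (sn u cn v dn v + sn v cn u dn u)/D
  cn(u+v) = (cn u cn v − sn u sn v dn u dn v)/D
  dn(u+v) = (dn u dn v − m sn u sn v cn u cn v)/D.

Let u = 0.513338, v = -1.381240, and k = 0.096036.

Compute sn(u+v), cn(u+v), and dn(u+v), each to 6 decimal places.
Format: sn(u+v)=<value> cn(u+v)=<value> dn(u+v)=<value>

sn u = 0.4909159259264261, cn u = 0.8712069522632379, dn u = 0.9988880278715149
sn v = -0.9815643889395841, cn v = 0.1911317617918613, dn v = 0.9955470918952093
m = k² = 0.009222913296
D = 1 − m·sn²u·sn²v = 0.9978584907415317
sn(u+v) = (sn u·cn v·dn v + sn v·cn u·dn u)/D = -0.7607830104192963/0.9978584907415317 = -0.7624157307655326
cn(u+v) = (cn u·cn v − sn u·sn v·dn u·dn v)/D = 0.6457017721845901/0.9978584907415317 = 0.647087516091339
dn(u+v) = (dn u·dn v − m·sn u·sn v·cn u·cn v)/D = 0.9951800994202135/0.9978584907415317 = 0.9973158605692398

sn(u+v)=-0.762416 cn(u+v)=0.647088 dn(u+v)=0.997316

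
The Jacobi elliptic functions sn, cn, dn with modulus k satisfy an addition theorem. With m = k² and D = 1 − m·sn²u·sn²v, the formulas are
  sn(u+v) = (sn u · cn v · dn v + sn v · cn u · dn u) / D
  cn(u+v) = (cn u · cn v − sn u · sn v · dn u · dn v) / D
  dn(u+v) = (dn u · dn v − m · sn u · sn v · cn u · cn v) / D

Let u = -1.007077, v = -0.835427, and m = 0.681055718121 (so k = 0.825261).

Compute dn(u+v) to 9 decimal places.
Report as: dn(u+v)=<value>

sn u = -0.7916102019636103, cn u = 0.6110264218077088, dn u = 0.75711206148818
sn v = -0.7022444364360763, cn v = 0.711935918109613, dn v = 0.8149473888109246
m = k² = 0.681055718121
D = 1 − m·sn²u·sn²v = 0.7895339631974375
dn(u+v) = (dn u·dn v − m·sn u·sn v·cn u·cn v)/D = 0.4523104306736091/0.7895339631974375 = 0.5728828039795174

dn(u+v)=0.572882804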